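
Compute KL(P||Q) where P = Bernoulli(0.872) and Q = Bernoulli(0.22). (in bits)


KL = p*log2(p/q) + (1-p)*log2((1-p)/(1-q)) = 0.872*log2(0.872/0.22) + 0.128*log2(0.128/0.78) = 1.3988

1.3988 bits


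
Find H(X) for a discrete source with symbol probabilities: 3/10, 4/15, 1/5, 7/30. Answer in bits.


H = -sum(p_i * log2(p_i)). Terms: -(3/10)*log2(3/10) = 0.521090; -(4/15)*log2(4/15) = 0.508504; -(1/5)*log2(1/5) = 0.464386; -(7/30)*log2(7/30) = 0.489892. H = 0.521090 + 0.508504 + 0.464386 + 0.489892 = 1.9839

1.9839 bits


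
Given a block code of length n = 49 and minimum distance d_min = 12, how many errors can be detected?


Detection capability = d_min - 1 = 12 - 1 = 11

11 errors


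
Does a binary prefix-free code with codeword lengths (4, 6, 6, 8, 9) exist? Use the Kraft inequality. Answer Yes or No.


Kraft sum = sum(2^(-l_i)) = 0.0996, need <= 1. Result: satisfied (a binary prefix-free code with these lengths exists)

Yes


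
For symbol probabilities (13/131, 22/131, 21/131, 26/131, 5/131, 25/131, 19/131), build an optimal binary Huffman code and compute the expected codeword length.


Huffman construction (repeatedly merge the two least-probable nodes; each merge adds 1 bit to every symbol beneath it): 5/131 + 13/131 = 18/131; 18/131 + 19/131 = 37/131; 21/131 + 22/131 = 43/131; 25/131 + 26/131 = 51/131; 37/131 + 43/131 = 80/131; 51/131 + 80/131 = 1. Resulting codeword lengths (in the order the probabilities were given): (4, 3, 3, 2, 4, 2, 3). L_avg = sum(p_i * l_i) = 13/131*4 + 22/131*3 + 21/131*3 + 26/131*2 + 5/131*4 + 25/131*2 + 19/131*3 = 360/131 = 2.7481

2.7481 bits


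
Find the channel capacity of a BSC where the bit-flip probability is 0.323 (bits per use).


H(p) = -p*log2(p) - (1-p)*log2(1-p) = -0.323*log2(0.323) - 0.677*log2(0.677) = 0.526617 + 0.380997 = 0.9076. C = 1 - H(p) = 1 - 0.9076 = 0.0924

0.0924 bits


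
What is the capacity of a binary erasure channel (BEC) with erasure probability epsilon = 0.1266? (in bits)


C = 1 - epsilon = 1 - 0.1266 = 0.8734

0.8734 bits


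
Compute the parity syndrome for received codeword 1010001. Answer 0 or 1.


Syndrome = XOR of all bits = 1 XOR 0 XOR 1 XOR 0 XOR 0 XOR 0 XOR 1 = 1

1


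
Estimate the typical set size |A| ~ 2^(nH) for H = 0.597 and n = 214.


log2|A_typical| = nH = 214 * 0.597 = 127.758, so |A_typical| ~ 2^127.758 = 2.877e+38

2.877e+38


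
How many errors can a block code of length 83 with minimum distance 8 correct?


Correction capability = floor((d-1)/2) = floor((8-1)/2) = 3

3 errors


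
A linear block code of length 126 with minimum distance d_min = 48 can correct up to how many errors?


Correction capability = floor((d-1)/2) = floor((48-1)/2) = 23

23 errors


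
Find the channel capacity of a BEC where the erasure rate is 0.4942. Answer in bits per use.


C = 1 - epsilon = 1 - 0.4942 = 0.5058

0.5058 bits


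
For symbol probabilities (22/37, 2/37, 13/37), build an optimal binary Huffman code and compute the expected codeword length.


Huffman construction (repeatedly merge the two least-probable nodes; each merge adds 1 bit to every symbol beneath it): 2/37 + 13/37 = 15/37; 15/37 + 22/37 = 1. Resulting codeword lengths (in the order the probabilities were given): (1, 2, 2). L_avg = sum(p_i * l_i) = 22/37*1 + 2/37*2 + 13/37*2 = 52/37 = 1.4054

1.4054 bits


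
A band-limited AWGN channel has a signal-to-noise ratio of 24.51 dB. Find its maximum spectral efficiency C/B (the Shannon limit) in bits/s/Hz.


SNR_linear = 10^(24.51/10) = 282.488; C/B = log2(1 + SNR_linear) = log2(1 + 282.488) = 8.1471

8.1471 bits/s/Hz


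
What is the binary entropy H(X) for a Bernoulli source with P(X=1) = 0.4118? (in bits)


H = -p*log2(p) - (1-p)*log2(1-p). -0.4118*log2(0.4118) = 0.527098; -0.5882*log2(0.5882) = 0.450338. H = 0.527098 + 0.450338 = 0.9774

0.9774 bits


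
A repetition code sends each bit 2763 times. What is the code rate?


Rate = k/n = 1/2763

1/2763


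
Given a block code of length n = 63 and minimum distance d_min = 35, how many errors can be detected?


Detection capability = d_min - 1 = 35 - 1 = 34

34 errors


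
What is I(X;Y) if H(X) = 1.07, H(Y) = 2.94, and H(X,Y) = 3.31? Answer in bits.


I(X;Y) = H(X) + H(Y) - H(X,Y) = 1.07 + 2.94 - 3.31 = 0.7

0.7 bits


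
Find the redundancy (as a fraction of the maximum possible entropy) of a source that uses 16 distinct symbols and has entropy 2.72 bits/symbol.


H_max = log2(K) = log2(16) = 4.0 bits/symbol. Redundancy = 1 - H/H_max = 1 - 2.72/4.0 = 1 - 0.68 = 0.32

0.32


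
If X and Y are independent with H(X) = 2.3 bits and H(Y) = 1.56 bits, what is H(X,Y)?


For independent variables, H(X,Y) = H(X) + H(Y) = 2.3 + 1.56 = 3.86

3.86 bits


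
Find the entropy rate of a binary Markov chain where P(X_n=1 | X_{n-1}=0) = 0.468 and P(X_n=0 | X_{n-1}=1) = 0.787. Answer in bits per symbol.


Stationary distribution: pi_0 = p10/(p01+p10) = 0.6271, pi_1 = 0.3729. Entropy rate H' = pi_0*H(p01) + pi_1*H(p10) = 0.6271*0.997 + 0.3729*0.7472 = 0.9039

0.9039 bits/symbol


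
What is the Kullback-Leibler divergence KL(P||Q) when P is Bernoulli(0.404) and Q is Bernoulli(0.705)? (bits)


KL = p*log2(p/q) + (1-p)*log2((1-p)/(1-q)) = 0.404*log2(0.404/0.705) + 0.596*log2(0.596/0.295) = 0.2802

0.2802 bits


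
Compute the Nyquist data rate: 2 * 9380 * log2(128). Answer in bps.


Rate = 2 * B * log2(M) = 2 * 9380 * 7.0 = 131320.0

131320.0 bps


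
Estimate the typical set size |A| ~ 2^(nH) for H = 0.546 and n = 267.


log2|A_typical| = nH = 267 * 0.546 = 145.782, so |A_typical| ~ 2^145.782 = 7.669e+43

7.669e+43


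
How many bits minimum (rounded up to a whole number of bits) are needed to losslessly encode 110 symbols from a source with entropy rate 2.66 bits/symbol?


Minimum bits >= n * H = 110 * 2.66 = 292.6, rounded up to a whole number of bits = 293

293 bits


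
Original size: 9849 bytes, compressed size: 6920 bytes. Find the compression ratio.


Ratio = original / compressed = 9849 / 6920 = 1.4233

1.4233


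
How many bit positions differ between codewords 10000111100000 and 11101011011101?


Count differing positions: . ^ ^ . ^ ^ . . ^ ^ ^ ^ . ^ = 9 differences

9


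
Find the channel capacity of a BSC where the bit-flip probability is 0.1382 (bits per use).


H(p) = -p*log2(p) - (1-p)*log2(1-p) = -0.1382*log2(0.1382) - 0.8618*log2(0.8618) = 0.394585 + 0.184921 = 0.5795. C = 1 - H(p) = 1 - 0.5795 = 0.4205

0.4205 bits


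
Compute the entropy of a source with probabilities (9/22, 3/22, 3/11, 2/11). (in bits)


H = -sum(p_i * log2(p_i)). Terms: -(9/22)*log2(9/22) = 0.527525; -(3/22)*log2(3/22) = 0.391973; -(3/11)*log2(3/11) = 0.511219; -(2/11)*log2(2/11) = 0.447169. H = 0.527525 + 0.391973 + 0.511219 + 0.447169 = 1.8779

1.8779 bits


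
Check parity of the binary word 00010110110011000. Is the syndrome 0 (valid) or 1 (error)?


Syndrome = XOR of all bits = 0 XOR 0 XOR 0 XOR 1 XOR 0 XOR 1 XOR 1 XOR 0 XOR 1 XOR 1 XOR 0 XOR 0 XOR 1 XOR 1 XOR 0 XOR 0 XOR 0 = 1

1


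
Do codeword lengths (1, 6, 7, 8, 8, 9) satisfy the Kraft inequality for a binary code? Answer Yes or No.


Kraft sum = sum(2^(-l_i)) = 0.5332, need <= 1. Result: satisfied (a binary prefix-free code with these lengths exists)

Yes


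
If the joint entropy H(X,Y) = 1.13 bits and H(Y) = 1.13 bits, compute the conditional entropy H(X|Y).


H(X|Y) = H(X,Y) - H(Y) = 1.13 - 1.13 = 0.0

0.0 bits


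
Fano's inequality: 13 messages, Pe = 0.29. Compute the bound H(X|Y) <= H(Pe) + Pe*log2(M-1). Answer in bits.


H(Pe) = -Pe*log2(Pe) - (1-Pe)*log2(1-Pe) = -0.29*log2(0.29) - 0.71*log2(0.71) = 0.517904 + 0.350817 = 0.8687. Pe*log2(M-1) = 0.29*log2(12) = 1.039639. Bound = H(Pe) + Pe*log2(M-1) = 0.517904 + 0.350817 + 1.039639 = 1.9084

1.9084 bits


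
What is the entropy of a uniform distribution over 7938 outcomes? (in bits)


H = log2(n) = log2(7938) = 12.9546

12.9546 bits


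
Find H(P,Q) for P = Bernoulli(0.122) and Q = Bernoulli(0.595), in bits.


H(P,Q) = -p*log2(q) - (1-p)*log2(1-q). -0.122*log2(0.595) = 0.091383; -0.878*log2(0.405) = 1.144917. H(P,Q) = 0.091383 + 1.144917 = 1.2363

1.2363 bits


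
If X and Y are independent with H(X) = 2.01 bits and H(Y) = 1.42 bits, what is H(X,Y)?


For independent variables, H(X,Y) = H(X) + H(Y) = 2.01 + 1.42 = 3.43

3.43 bits


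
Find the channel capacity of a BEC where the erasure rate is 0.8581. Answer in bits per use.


C = 1 - epsilon = 1 - 0.8581 = 0.1419

0.1419 bits


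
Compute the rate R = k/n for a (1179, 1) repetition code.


Rate = k/n = 1/1179

1/1179


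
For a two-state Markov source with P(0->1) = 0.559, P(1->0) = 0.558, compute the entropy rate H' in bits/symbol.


Stationary distribution: pi_0 = p10/(p01+p10) = 0.4996, pi_1 = 0.5004. Entropy rate H' = pi_0*H(p01) + pi_1*H(p10) = 0.4996*0.9899 + 0.5004*0.9903 = 0.9901

0.9901 bits/symbol


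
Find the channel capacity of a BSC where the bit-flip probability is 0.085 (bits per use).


H(p) = -p*log2(p) - (1-p)*log2(1-p) = -0.085*log2(0.085) - 0.915*log2(0.915) = 0.302293 + 0.117263 = 0.4196. C = 1 - H(p) = 1 - 0.4196 = 0.5804

0.5804 bits


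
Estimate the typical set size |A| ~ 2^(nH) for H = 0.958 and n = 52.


log2|A_typical| = nH = 52 * 0.958 = 49.816, so |A_typical| ~ 2^49.816 = 9.911e+14

9.911e+14


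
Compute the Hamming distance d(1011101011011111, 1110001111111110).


Count differing positions: . ^ . ^ ^ . . ^ . . ^ . . . . ^ = 6 differences

6


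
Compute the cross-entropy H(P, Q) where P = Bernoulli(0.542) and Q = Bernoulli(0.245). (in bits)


H(P,Q) = -p*log2(q) - (1-p)*log2(1-q). -0.542*log2(0.245) = 1.099797; -0.458*log2(0.755) = 0.185697. H(P,Q) = 1.099797 + 0.185697 = 1.2855

1.2855 bits


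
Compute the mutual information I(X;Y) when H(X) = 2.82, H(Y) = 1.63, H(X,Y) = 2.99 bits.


I(X;Y) = H(X) + H(Y) - H(X,Y) = 2.82 + 1.63 - 2.99 = 1.46

1.46 bits


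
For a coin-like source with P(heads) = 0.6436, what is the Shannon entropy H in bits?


H = -p*log2(p) - (1-p)*log2(1-p). -0.6436*log2(0.6436) = 0.409178; -0.3564*log2(0.3564) = 0.530477. H = 0.409178 + 0.530477 = 0.9397

0.9397 bits


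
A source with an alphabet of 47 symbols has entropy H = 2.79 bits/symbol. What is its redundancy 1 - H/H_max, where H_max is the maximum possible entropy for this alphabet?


H_max = log2(K) = log2(47) = 5.5546 bits/symbol. Redundancy = 1 - H/H_max = 1 - 2.79/5.5546 = 1 - 0.5023 = 0.4977

0.4977


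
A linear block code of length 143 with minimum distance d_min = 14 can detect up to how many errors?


Detection capability = d_min - 1 = 14 - 1 = 13

13 errors


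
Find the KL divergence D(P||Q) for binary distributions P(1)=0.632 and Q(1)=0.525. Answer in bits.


KL = p*log2(p/q) + (1-p)*log2((1-p)/(1-q)) = 0.632*log2(0.632/0.525) + 0.368*log2(0.368/0.475) = 0.0336

0.0336 bits


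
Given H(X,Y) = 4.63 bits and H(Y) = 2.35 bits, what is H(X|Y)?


H(X|Y) = H(X,Y) - H(Y) = 4.63 - 2.35 = 2.28

2.28 bits


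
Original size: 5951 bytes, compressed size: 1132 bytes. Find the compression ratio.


Ratio = original / compressed = 5951 / 1132 = 5.2571

5.2571


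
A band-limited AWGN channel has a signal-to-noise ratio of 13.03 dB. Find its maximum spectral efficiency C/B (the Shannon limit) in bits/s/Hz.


SNR_linear = 10^(13.03/10) = 20.0909; C/B = log2(1 + SNR_linear) = log2(1 + 20.0909) = 4.3986

4.3986 bits/s/Hz


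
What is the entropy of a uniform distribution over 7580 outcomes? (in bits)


H = log2(n) = log2(7580) = 12.888

12.888 bits


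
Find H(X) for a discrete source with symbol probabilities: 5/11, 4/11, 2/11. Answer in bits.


H = -sum(p_i * log2(p_i)). Terms: -(5/11)*log2(5/11) = 0.517047; -(4/11)*log2(4/11) = 0.530702; -(2/11)*log2(2/11) = 0.447169. H = 0.517047 + 0.530702 + 0.447169 = 1.4949

1.4949 bits


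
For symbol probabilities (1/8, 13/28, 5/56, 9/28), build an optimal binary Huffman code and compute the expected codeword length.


Huffman construction (repeatedly merge the two least-probable nodes; each merge adds 1 bit to every symbol beneath it): 5/56 + 1/8 = 3/14; 3/14 + 9/28 = 15/28; 13/28 + 15/28 = 1. Resulting codeword lengths (in the order the probabilities were given): (3, 1, 3, 2). L_avg = sum(p_i * l_i) = 1/8*3 + 13/28*1 + 5/56*3 + 9/28*2 = 7/4 = 1.75

1.75 bits


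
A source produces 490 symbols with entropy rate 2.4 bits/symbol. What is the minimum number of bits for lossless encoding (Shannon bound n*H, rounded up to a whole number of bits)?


Minimum bits >= n * H = 490 * 2.4 = 1176.0, rounded up to a whole number of bits = 1176

1176 bits


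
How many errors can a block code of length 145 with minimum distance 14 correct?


Correction capability = floor((d-1)/2) = floor((14-1)/2) = 6

6 errors


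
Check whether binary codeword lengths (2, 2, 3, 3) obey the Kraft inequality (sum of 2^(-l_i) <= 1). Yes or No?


Kraft sum = sum(2^(-l_i)) = 0.75, need <= 1. Result: satisfied (a binary prefix-free code with these lengths exists)

Yes


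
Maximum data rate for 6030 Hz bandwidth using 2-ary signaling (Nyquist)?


Rate = 2 * B * log2(M) = 2 * 6030 * 1.0 = 12060.0

12060.0 bps


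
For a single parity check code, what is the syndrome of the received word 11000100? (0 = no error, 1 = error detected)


Syndrome = XOR of all bits = 1 XOR 1 XOR 0 XOR 0 XOR 0 XOR 1 XOR 0 XOR 0 = 1

1


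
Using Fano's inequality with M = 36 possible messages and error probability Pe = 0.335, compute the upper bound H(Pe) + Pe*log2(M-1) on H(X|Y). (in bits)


H(Pe) = -Pe*log2(Pe) - (1-Pe)*log2(1-Pe) = -0.335*log2(0.335) - 0.665*log2(0.665) = 0.528552 + 0.391402 = 0.92. Pe*log2(M-1) = 0.335*log2(35) = 1.718310. Bound = H(Pe) + Pe*log2(M-1) = 0.528552 + 0.391402 + 1.718310 = 2.6383

2.6383 bits


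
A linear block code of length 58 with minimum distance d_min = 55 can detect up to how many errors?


Detection capability = d_min - 1 = 55 - 1 = 54

54 errors


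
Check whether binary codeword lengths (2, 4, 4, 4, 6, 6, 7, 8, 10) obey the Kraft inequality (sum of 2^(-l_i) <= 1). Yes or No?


Kraft sum = sum(2^(-l_i)) = 0.4814, need <= 1. Result: satisfied (a binary prefix-free code with these lengths exists)

Yes


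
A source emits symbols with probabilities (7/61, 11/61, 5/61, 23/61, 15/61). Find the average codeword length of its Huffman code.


Huffman construction (repeatedly merge the two least-probable nodes; each merge adds 1 bit to every symbol beneath it): 5/61 + 7/61 = 12/61; 11/61 + 12/61 = 23/61; 15/61 + 23/61 = 38/61; 23/61 + 38/61 = 1. Resulting codeword lengths (in the order the probabilities were given): (3, 2, 3, 2, 2). L_avg = sum(p_i * l_i) = 7/61*3 + 11/61*2 + 5/61*3 + 23/61*2 + 15/61*2 = 134/61 = 2.1967

2.1967 bits


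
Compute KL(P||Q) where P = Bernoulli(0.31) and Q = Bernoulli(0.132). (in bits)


KL = p*log2(p/q) + (1-p)*log2((1-p)/(1-q)) = 0.31*log2(0.31/0.132) + 0.69*log2(0.69/0.868) = 0.1534

0.1534 bits


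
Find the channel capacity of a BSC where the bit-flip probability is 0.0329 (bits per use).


H(p) = -p*log2(p) - (1-p)*log2(1-p) = -0.0329*log2(0.0329) - 0.9671*log2(0.9671) = 0.162058 + 0.046675 = 0.2087. C = 1 - H(p) = 1 - 0.2087 = 0.7913

0.7913 bits


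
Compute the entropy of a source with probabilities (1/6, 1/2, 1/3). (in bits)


H = -sum(p_i * log2(p_i)). Terms: -(1/6)*log2(1/6) = 0.430827; -(1/2)*log2(1/2) = 0.500000; -(1/3)*log2(1/3) = 0.528321. H = 0.430827 + 0.500000 + 0.528321 = 1.4591

1.4591 bits


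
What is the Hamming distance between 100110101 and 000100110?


Count differing positions: ^ . . . ^ . . ^ ^ = 4 differences

4


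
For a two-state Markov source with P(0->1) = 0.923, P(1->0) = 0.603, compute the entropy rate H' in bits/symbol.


Stationary distribution: pi_0 = p10/(p01+p10) = 0.3952, pi_1 = 0.6048. Entropy rate H' = pi_0*H(p01) + pi_1*H(p10) = 0.3952*0.3915 + 0.6048*0.9692 = 0.7409

0.7409 bits/symbol


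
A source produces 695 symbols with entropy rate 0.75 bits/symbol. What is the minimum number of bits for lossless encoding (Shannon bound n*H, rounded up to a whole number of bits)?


Minimum bits >= n * H = 695 * 0.75 = 521.25, rounded up to a whole number of bits = 522

522 bits


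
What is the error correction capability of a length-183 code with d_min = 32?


Correction capability = floor((d-1)/2) = floor((32-1)/2) = 15

15 errors


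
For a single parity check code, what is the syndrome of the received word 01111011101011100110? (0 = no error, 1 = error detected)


Syndrome = XOR of all bits = 0 XOR 1 XOR 1 XOR 1 XOR 1 XOR 0 XOR 1 XOR 1 XOR 1 XOR 0 XOR 1 XOR 0 XOR 1 XOR 1 XOR 1 XOR 0 XOR 0 XOR 1 XOR 1 XOR 0 = 1

1


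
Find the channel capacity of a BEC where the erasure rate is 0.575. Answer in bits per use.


C = 1 - epsilon = 1 - 0.575 = 0.425

0.425 bits


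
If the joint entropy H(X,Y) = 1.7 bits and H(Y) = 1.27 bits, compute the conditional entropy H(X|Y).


H(X|Y) = H(X,Y) - H(Y) = 1.7 - 1.27 = 0.43

0.43 bits


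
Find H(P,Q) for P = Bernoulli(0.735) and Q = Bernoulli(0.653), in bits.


H(P,Q) = -p*log2(q) - (1-p)*log2(1-q). -0.735*log2(0.653) = 0.451911; -0.265*log2(0.347) = 0.404653. H(P,Q) = 0.451911 + 0.404653 = 0.8566

0.8566 bits


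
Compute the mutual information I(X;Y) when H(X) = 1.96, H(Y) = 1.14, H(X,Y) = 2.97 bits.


I(X;Y) = H(X) + H(Y) - H(X,Y) = 1.96 + 1.14 - 2.97 = 0.13

0.13 bits


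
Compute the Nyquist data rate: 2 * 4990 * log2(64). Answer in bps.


Rate = 2 * B * log2(M) = 2 * 4990 * 6.0 = 59880.0

59880.0 bps


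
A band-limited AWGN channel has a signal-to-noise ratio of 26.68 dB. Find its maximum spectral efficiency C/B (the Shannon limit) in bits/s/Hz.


SNR_linear = 10^(26.68/10) = 465.5861; C/B = log2(1 + SNR_linear) = log2(1 + 465.5861) = 8.866

8.866 bits/s/Hz


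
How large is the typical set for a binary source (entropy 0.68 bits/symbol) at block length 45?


log2|A_typical| = nH = 45 * 0.68 = 30.6, so |A_typical| ~ 2^30.6 = 1.627e+09

1.627e+09


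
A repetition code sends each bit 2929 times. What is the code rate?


Rate = k/n = 1/2929

1/2929


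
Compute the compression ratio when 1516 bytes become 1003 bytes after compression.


Ratio = original / compressed = 1516 / 1003 = 1.5115

1.5115


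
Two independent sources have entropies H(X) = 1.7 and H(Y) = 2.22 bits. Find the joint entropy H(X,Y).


For independent variables, H(X,Y) = H(X) + H(Y) = 1.7 + 2.22 = 3.92

3.92 bits


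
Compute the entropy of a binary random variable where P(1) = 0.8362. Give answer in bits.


H = -p*log2(p) - (1-p)*log2(1-p). -0.8362*log2(0.8362) = 0.215807; -0.1638*log2(0.1638) = 0.427517. H = 0.215807 + 0.427517 = 0.6433

0.6433 bits


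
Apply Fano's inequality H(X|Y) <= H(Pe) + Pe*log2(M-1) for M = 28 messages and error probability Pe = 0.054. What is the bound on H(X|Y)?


H(Pe) = -Pe*log2(Pe) - (1-Pe)*log2(1-Pe) = -0.054*log2(0.054) - 0.946*log2(0.946) = 0.227388 + 0.075763 = 0.3032. Pe*log2(M-1) = 0.054*log2(27) = 0.256764. Bound = H(Pe) + Pe*log2(M-1) = 0.227388 + 0.075763 + 0.256764 = 0.5599

0.5599 bits


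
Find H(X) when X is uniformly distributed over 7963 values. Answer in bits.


H = log2(n) = log2(7963) = 12.9591

12.9591 bits


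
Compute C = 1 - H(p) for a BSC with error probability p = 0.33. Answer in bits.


H(p) = -p*log2(p) - (1-p)*log2(1-p) = -0.33*log2(0.33) - 0.67*log2(0.67) = 0.527822 + 0.387104 = 0.9149. C = 1 - H(p) = 1 - 0.9149 = 0.0851

0.0851 bits


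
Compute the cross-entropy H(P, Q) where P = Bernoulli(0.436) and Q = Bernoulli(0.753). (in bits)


H(P,Q) = -p*log2(q) - (1-p)*log2(1-q). -0.436*log2(0.753) = 0.178445; -0.564*log2(0.247) = 1.137823. H(P,Q) = 0.178445 + 1.137823 = 1.3163

1.3163 bits


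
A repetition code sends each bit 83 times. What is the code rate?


Rate = k/n = 1/83

1/83


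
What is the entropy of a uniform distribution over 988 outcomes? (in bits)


H = log2(n) = log2(988) = 9.9484

9.9484 bits


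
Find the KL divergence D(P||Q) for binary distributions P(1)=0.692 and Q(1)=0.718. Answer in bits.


KL = p*log2(p/q) + (1-p)*log2((1-p)/(1-q)) = 0.692*log2(0.692/0.718) + 0.308*log2(0.308/0.282) = 0.0024

0.0024 bits


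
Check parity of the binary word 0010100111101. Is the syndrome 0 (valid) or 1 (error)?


Syndrome = XOR of all bits = 0 XOR 0 XOR 1 XOR 0 XOR 1 XOR 0 XOR 0 XOR 1 XOR 1 XOR 1 XOR 1 XOR 0 XOR 1 = 1

1


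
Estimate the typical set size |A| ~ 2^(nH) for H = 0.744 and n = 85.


log2|A_typical| = nH = 85 * 0.744 = 63.24, so |A_typical| ~ 2^63.24 = 1.089e+19

1.089e+19


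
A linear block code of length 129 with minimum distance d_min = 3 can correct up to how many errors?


Correction capability = floor((d-1)/2) = floor((3-1)/2) = 1

1 errors


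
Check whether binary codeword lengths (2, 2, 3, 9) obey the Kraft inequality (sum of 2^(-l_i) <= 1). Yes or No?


Kraft sum = sum(2^(-l_i)) = 0.627, need <= 1. Result: satisfied (a binary prefix-free code with these lengths exists)

Yes


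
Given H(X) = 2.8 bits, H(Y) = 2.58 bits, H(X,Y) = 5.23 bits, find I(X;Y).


I(X;Y) = H(X) + H(Y) - H(X,Y) = 2.8 + 2.58 - 5.23 = 0.15

0.15 bits


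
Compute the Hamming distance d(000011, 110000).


Count differing positions: ^ ^ . . ^ ^ = 4 differences

4


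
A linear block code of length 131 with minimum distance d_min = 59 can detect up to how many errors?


Detection capability = d_min - 1 = 59 - 1 = 58

58 errors


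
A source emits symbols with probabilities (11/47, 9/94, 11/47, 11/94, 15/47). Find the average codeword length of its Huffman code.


Huffman construction (repeatedly merge the two least-probable nodes; each merge adds 1 bit to every symbol beneath it): 9/94 + 11/94 = 10/47; 10/47 + 11/47 = 21/47; 11/47 + 15/47 = 26/47; 21/47 + 26/47 = 1. Resulting codeword lengths (in the order the probabilities were given): (2, 3, 2, 3, 2). L_avg = sum(p_i * l_i) = 11/47*2 + 9/94*3 + 11/47*2 + 11/94*3 + 15/47*2 = 104/47 = 2.2128

2.2128 bits


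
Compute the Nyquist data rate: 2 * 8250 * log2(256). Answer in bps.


Rate = 2 * B * log2(M) = 2 * 8250 * 8.0 = 132000.0

132000.0 bps


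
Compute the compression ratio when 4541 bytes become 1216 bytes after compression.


Ratio = original / compressed = 4541 / 1216 = 3.7344

3.7344


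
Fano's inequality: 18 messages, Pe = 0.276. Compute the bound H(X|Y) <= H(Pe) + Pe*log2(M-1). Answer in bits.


H(Pe) = -Pe*log2(Pe) - (1-Pe)*log2(1-Pe) = -0.276*log2(0.276) - 0.724*log2(0.724) = 0.512604 + 0.337339 = 0.8499. Pe*log2(M-1) = 0.276*log2(17) = 1.128140. Bound = H(Pe) + Pe*log2(M-1) = 0.512604 + 0.337339 + 1.128140 = 1.9781

1.9781 bits


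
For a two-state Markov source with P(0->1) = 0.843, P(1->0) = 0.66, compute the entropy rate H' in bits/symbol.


Stationary distribution: pi_0 = p10/(p01+p10) = 0.4391, pi_1 = 0.5609. Entropy rate H' = pi_0*H(p01) + pi_1*H(p10) = 0.4391*0.6271 + 0.5609*0.9248 = 0.7941

0.7941 bits/symbol


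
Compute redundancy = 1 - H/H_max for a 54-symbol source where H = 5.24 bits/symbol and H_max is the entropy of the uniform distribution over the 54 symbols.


H_max = log2(K) = log2(54) = 5.7549 bits/symbol. Redundancy = 1 - H/H_max = 1 - 5.24/5.7549 = 1 - 0.9105 = 0.0895

0.0895


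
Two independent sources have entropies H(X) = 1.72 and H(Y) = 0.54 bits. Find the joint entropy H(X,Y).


For independent variables, H(X,Y) = H(X) + H(Y) = 1.72 + 0.54 = 2.26

2.26 bits


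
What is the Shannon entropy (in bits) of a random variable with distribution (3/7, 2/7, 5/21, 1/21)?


H = -sum(p_i * log2(p_i)). Terms: -(3/7)*log2(3/7) = 0.523882; -(2/7)*log2(2/7) = 0.516387; -(5/21)*log2(5/21) = 0.492950; -(1/21)*log2(1/21) = 0.209158. H = 0.523882 + 0.516387 + 0.492950 + 0.209158 = 1.7424

1.7424 bits


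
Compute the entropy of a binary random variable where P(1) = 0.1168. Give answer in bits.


H = -p*log2(p) - (1-p)*log2(1-p). -0.1168*log2(0.1168) = 0.361833; -0.8832*log2(0.8832) = 0.158259. H = 0.361833 + 0.158259 = 0.5201

0.5201 bits


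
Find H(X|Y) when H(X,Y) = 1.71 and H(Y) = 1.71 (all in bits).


H(X|Y) = H(X,Y) - H(Y) = 1.71 - 1.71 = 0.0

0.0 bits


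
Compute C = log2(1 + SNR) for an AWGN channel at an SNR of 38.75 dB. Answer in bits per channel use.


SNR_linear = 10^(38.75/10) = 7498.9421; C = log2(1 + SNR_linear) = log2(1 + 7498.9421) = 12.8727

12.8727 bits/channel use


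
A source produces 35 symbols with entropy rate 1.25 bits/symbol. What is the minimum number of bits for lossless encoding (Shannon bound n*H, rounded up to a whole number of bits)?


Minimum bits >= n * H = 35 * 1.25 = 43.75, rounded up to a whole number of bits = 44

44 bits


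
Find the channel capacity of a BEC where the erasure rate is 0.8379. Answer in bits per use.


C = 1 - epsilon = 1 - 0.8379 = 0.1621

0.1621 bits


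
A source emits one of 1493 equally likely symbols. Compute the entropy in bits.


H = log2(n) = log2(1493) = 10.544

10.544 bits


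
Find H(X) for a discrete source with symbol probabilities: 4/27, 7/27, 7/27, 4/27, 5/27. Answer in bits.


H = -sum(p_i * log2(p_i)). Terms: -(4/27)*log2(4/27) = 0.408131; -(7/27)*log2(7/27) = 0.504916; -(7/27)*log2(7/27) = 0.504916; -(4/27)*log2(4/27) = 0.408131; -(5/27)*log2(5/27) = 0.450548. H = 0.408131 + 0.504916 + 0.504916 + 0.408131 + 0.450548 = 2.2766

2.2766 bits


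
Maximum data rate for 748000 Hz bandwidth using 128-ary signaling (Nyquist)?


Rate = 2 * B * log2(M) = 2 * 748000 * 7.0 = 10472000.0

10472000.0 bps


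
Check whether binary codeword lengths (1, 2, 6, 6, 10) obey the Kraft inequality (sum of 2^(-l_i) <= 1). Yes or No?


Kraft sum = sum(2^(-l_i)) = 0.7822, need <= 1. Result: satisfied (a binary prefix-free code with these lengths exists)

Yes


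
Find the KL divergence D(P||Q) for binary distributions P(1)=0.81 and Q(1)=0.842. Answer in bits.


KL = p*log2(p/q) + (1-p)*log2((1-p)/(1-q)) = 0.81*log2(0.81/0.842) + 0.19*log2(0.19/0.158) = 0.0053

0.0053 bits


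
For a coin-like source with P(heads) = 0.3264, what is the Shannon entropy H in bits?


H = -p*log2(p) - (1-p)*log2(1-p). -0.3264*log2(0.3264) = 0.527230; -0.6736*log2(0.6736) = 0.383976. H = 0.527230 + 0.383976 = 0.9112

0.9112 bits


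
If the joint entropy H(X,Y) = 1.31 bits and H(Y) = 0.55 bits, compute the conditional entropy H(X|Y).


H(X|Y) = H(X,Y) - H(Y) = 1.31 - 0.55 = 0.76

0.76 bits


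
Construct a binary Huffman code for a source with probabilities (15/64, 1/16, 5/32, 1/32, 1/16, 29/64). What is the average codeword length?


Huffman construction (repeatedly merge the two least-probable nodes; each merge adds 1 bit to every symbol beneath it): 1/32 + 1/16 = 3/32; 1/16 + 3/32 = 5/32; 5/32 + 5/32 = 5/16; 15/64 + 5/16 = 35/64; 29/64 + 35/64 = 1. Resulting codeword lengths (in the order the probabilities were given): (2, 5, 3, 5, 4, 1). L_avg = sum(p_i * l_i) = 15/64*2 + 1/16*5 + 5/32*3 + 1/32*5 + 1/16*4 + 29/64*1 = 135/64 = 2.1094

2.1094 bits


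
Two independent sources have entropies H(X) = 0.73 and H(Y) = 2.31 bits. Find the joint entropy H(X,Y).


For independent variables, H(X,Y) = H(X) + H(Y) = 0.73 + 2.31 = 3.04

3.04 bits


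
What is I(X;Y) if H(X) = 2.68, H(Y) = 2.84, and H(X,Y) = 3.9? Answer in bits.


I(X;Y) = H(X) + H(Y) - H(X,Y) = 2.68 + 2.84 - 3.9 = 1.62

1.62 bits


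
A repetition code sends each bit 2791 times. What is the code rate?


Rate = k/n = 1/2791

1/2791


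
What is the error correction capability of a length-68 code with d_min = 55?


Correction capability = floor((d-1)/2) = floor((55-1)/2) = 27

27 errors


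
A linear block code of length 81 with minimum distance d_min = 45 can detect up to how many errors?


Detection capability = d_min - 1 = 45 - 1 = 44

44 errors


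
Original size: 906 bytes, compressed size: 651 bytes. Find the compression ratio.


Ratio = original / compressed = 906 / 651 = 1.3917

1.3917


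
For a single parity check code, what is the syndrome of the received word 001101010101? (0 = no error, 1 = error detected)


Syndrome = XOR of all bits = 0 XOR 0 XOR 1 XOR 1 XOR 0 XOR 1 XOR 0 XOR 1 XOR 0 XOR 1 XOR 0 XOR 1 = 0

0


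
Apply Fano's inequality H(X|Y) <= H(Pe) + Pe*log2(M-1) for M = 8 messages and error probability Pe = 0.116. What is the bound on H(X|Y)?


H(Pe) = -Pe*log2(Pe) - (1-Pe)*log2(1-Pe) = -0.116*log2(0.116) - 0.884*log2(0.884) = 0.360505 + 0.157247 = 0.5178. Pe*log2(M-1) = 0.116*log2(7) = 0.325653. Bound = H(Pe) + Pe*log2(M-1) = 0.360505 + 0.157247 + 0.325653 = 0.8434

0.8434 bits


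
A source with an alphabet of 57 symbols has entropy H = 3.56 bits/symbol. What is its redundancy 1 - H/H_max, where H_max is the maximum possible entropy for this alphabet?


H_max = log2(K) = log2(57) = 5.8329 bits/symbol. Redundancy = 1 - H/H_max = 1 - 3.56/5.8329 = 1 - 0.6103 = 0.3897

0.3897


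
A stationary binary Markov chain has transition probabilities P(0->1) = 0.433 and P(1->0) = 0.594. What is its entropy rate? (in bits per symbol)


Stationary distribution: pi_0 = p10/(p01+p10) = 0.5784, pi_1 = 0.4216. Entropy rate H' = pi_0*H(p01) + pi_1*H(p10) = 0.5784*0.987 + 0.4216*0.9744 = 0.9817

0.9817 bits/symbol


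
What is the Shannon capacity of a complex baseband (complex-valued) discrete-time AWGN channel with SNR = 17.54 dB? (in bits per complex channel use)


SNR_linear = 10^(17.54/10) = 56.7545; C = log2(1 + SNR_linear) = log2(1 + 56.7545) = 5.8519

5.8519 bits/channel use


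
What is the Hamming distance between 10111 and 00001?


Count differing positions: ^ . ^ ^ . = 3 differences

3


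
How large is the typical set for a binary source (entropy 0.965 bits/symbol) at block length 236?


log2|A_typical| = nH = 236 * 0.965 = 227.74, so |A_typical| ~ 2^227.74 = 3.602e+68

3.602e+68


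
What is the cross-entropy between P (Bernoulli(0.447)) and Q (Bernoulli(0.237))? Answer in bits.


H(P,Q) = -p*log2(q) - (1-p)*log2(1-q). -0.447*log2(0.237) = 0.928437; -0.553*log2(0.763) = 0.215806. H(P,Q) = 0.928437 + 0.215806 = 1.1442

1.1442 bits


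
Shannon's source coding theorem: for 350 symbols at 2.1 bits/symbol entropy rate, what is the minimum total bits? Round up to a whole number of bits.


Minimum bits >= n * H = 350 * 2.1 = 735.0, rounded up to a whole number of bits = 735

735 bits


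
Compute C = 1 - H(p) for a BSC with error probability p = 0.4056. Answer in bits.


H(p) = -p*log2(p) - (1-p)*log2(1-p) = -0.4056*log2(0.4056) - 0.5944*log2(0.5944) = 0.528039 + 0.446094 = 0.9741. C = 1 - H(p) = 1 - 0.9741 = 0.0259

0.0259 bits


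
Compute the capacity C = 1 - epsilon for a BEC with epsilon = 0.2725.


C = 1 - epsilon = 1 - 0.2725 = 0.7275

0.7275 bits


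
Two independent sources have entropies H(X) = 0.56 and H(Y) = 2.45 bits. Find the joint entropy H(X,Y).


For independent variables, H(X,Y) = H(X) + H(Y) = 0.56 + 2.45 = 3.01

3.01 bits


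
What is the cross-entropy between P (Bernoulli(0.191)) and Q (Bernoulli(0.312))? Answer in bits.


H(P,Q) = -p*log2(q) - (1-p)*log2(1-q). -0.191*log2(0.312) = 0.320953; -0.809*log2(0.688) = 0.436471. H(P,Q) = 0.320953 + 0.436471 = 0.7574

0.7574 bits


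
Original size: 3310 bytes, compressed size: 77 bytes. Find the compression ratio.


Ratio = original / compressed = 3310 / 77 = 42.987

42.987


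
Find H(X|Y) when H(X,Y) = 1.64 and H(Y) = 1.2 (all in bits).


H(X|Y) = H(X,Y) - H(Y) = 1.64 - 1.2 = 0.44

0.44 bits


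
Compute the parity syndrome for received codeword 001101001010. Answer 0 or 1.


Syndrome = XOR of all bits = 0 XOR 0 XOR 1 XOR 1 XOR 0 XOR 1 XOR 0 XOR 0 XOR 1 XOR 0 XOR 1 XOR 0 = 1

1


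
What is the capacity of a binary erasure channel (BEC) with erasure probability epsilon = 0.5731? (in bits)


C = 1 - epsilon = 1 - 0.5731 = 0.4269

0.4269 bits


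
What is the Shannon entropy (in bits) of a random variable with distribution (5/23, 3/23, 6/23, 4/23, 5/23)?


H = -sum(p_i * log2(p_i)). Terms: -(5/23)*log2(5/23) = 0.478616; -(3/23)*log2(3/23) = 0.383296; -(6/23)*log2(6/23) = 0.505722; -(4/23)*log2(4/23) = 0.438880; -(5/23)*log2(5/23) = 0.478616. H = 0.478616 + 0.383296 + 0.505722 + 0.438880 + 0.478616 = 2.2851

2.2851 bits


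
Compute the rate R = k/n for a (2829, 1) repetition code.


Rate = k/n = 1/2829

1/2829


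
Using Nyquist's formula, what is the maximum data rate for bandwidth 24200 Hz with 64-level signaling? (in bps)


Rate = 2 * B * log2(M) = 2 * 24200 * 6.0 = 290400.0

290400.0 bps


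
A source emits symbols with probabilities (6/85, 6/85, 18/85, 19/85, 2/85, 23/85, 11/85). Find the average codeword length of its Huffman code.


Huffman construction (repeatedly merge the two least-probable nodes; each merge adds 1 bit to every symbol beneath it): 2/85 + 6/85 = 8/85; 6/85 + 8/85 = 14/85; 11/85 + 14/85 = 5/17; 18/85 + 19/85 = 37/85; 23/85 + 5/17 = 48/85; 37/85 + 48/85 = 1. Resulting codeword lengths (in the order the probabilities were given): (5, 4, 2, 2, 5, 2, 3). L_avg = sum(p_i * l_i) = 6/85*5 + 6/85*4 + 18/85*2 + 19/85*2 + 2/85*5 + 23/85*2 + 11/85*3 = 217/85 = 2.5529

2.5529 bits


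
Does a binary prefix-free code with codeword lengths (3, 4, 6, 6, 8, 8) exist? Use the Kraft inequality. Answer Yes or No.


Kraft sum = sum(2^(-l_i)) = 0.2266, need <= 1. Result: satisfied (a binary prefix-free code with these lengths exists)

Yes


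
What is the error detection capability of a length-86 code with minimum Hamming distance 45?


Detection capability = d_min - 1 = 45 - 1 = 44

44 errors


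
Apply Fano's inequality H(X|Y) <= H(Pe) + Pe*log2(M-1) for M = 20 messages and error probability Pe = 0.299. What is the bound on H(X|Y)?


H(Pe) = -Pe*log2(Pe) - (1-Pe)*log2(1-Pe) = -0.299*log2(0.299) - 0.701*log2(0.701) = 0.520793 + 0.359272 = 0.8801. Pe*log2(M-1) = 0.299*log2(19) = 1.270130. Bound = H(Pe) + Pe*log2(M-1) = 0.520793 + 0.359272 + 1.270130 = 2.1502

2.1502 bits


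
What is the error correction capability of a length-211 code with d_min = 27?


Correction capability = floor((d-1)/2) = floor((27-1)/2) = 13

13 errors


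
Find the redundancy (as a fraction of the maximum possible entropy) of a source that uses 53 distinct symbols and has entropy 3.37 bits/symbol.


H_max = log2(K) = log2(53) = 5.7279 bits/symbol. Redundancy = 1 - H/H_max = 1 - 3.37/5.7279 = 1 - 0.5883 = 0.4117

0.4117


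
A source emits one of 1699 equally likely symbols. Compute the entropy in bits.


H = log2(n) = log2(1699) = 10.7305

10.7305 bits


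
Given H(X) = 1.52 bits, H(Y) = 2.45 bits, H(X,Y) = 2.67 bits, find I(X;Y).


I(X;Y) = H(X) + H(Y) - H(X,Y) = 1.52 + 2.45 - 2.67 = 1.3

1.3 bits


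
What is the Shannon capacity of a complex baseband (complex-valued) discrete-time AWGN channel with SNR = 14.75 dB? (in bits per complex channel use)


SNR_linear = 10^(14.75/10) = 29.8538; C = log2(1 + SNR_linear) = log2(1 + 29.8538) = 4.9474

4.9474 bits/channel use


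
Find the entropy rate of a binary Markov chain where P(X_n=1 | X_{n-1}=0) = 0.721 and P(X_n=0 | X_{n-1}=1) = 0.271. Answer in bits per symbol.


Stationary distribution: pi_0 = p10/(p01+p10) = 0.2732, pi_1 = 0.7268. Entropy rate H' = pi_0*H(p01) + pi_1*H(p10) = 0.2732*0.8541 + 0.7268*0.8429 = 0.846

0.846 bits/symbol


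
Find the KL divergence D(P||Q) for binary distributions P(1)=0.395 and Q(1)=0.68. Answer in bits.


KL = p*log2(p/q) + (1-p)*log2((1-p)/(1-q)) = 0.395*log2(0.395/0.68) + 0.605*log2(0.605/0.32) = 0.2464

0.2464 bits


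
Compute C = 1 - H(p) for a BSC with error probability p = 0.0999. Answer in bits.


H(p) = -p*log2(p) - (1-p)*log2(1-p) = -0.0999*log2(0.0999) - 0.9001*log2(0.9001) = 0.332005 + 0.136674 = 0.4687. C = 1 - H(p) = 1 - 0.4687 = 0.5313

0.5313 bits


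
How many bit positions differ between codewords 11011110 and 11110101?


Count differing positions: . . ^ . ^ . ^ ^ = 4 differences

4


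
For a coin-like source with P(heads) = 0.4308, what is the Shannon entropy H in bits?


H = -p*log2(p) - (1-p)*log2(1-p). -0.4308*log2(0.4308) = 0.523383; -0.5692*log2(0.5692) = 0.462755. H = 0.523383 + 0.462755 = 0.9861

0.9861 bits


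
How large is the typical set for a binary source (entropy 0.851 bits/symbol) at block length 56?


log2|A_typical| = nH = 56 * 0.851 = 47.656, so |A_typical| ~ 2^47.656 = 2.218e+14

2.218e+14


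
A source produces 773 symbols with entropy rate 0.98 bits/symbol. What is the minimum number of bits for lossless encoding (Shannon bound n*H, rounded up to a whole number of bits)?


Minimum bits >= n * H = 773 * 0.98 = 757.54, rounded up to a whole number of bits = 758

758 bits


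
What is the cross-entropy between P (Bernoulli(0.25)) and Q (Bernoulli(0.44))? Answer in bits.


H(P,Q) = -p*log2(q) - (1-p)*log2(1-q). -0.25*log2(0.44) = 0.296106; -0.75*log2(0.56) = 0.627376. H(P,Q) = 0.296106 + 0.627376 = 0.9235

0.9235 bits


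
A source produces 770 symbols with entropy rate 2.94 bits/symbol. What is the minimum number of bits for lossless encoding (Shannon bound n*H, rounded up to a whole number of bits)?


Minimum bits >= n * H = 770 * 2.94 = 2263.8, rounded up to a whole number of bits = 2264

2264 bits


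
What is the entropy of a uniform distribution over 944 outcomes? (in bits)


H = log2(n) = log2(944) = 9.8826

9.8826 bits


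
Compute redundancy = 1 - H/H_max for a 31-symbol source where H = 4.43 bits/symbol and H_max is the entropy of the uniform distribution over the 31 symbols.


H_max = log2(K) = log2(31) = 4.9542 bits/symbol. Redundancy = 1 - H/H_max = 1 - 4.43/4.9542 = 1 - 0.8942 = 0.1058

0.1058


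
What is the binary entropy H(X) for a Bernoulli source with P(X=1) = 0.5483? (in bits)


H = -p*log2(p) - (1-p)*log2(1-p). -0.5483*log2(0.5483) = 0.475356; -0.4517*log2(0.4517) = 0.517903. H = 0.475356 + 0.517903 = 0.9933

0.9933 bits


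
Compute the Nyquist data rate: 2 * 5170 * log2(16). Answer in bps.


Rate = 2 * B * log2(M) = 2 * 5170 * 4.0 = 41360.0

41360.0 bps


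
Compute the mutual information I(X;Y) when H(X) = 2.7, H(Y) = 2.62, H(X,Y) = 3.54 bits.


I(X;Y) = H(X) + H(Y) - H(X,Y) = 2.7 + 2.62 - 3.54 = 1.78

1.78 bits


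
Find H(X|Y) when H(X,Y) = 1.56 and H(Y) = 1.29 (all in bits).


H(X|Y) = H(X,Y) - H(Y) = 1.56 - 1.29 = 0.27

0.27 bits


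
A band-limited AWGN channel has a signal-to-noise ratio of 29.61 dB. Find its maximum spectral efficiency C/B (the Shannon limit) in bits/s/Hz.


SNR_linear = 10^(29.61/10) = 914.1132; C/B = log2(1 + SNR_linear) = log2(1 + 914.1132) = 9.8378

9.8378 bits/s/Hz


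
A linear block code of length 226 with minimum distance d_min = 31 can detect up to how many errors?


Detection capability = d_min - 1 = 31 - 1 = 30

30 errors


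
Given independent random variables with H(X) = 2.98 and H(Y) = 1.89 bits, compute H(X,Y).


For independent variables, H(X,Y) = H(X) + H(Y) = 2.98 + 1.89 = 4.87

4.87 bits


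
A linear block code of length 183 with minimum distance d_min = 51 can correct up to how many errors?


Correction capability = floor((d-1)/2) = floor((51-1)/2) = 25

25 errors


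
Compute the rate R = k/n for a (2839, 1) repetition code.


Rate = k/n = 1/2839

1/2839


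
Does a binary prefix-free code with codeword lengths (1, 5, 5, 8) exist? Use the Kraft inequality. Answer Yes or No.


Kraft sum = sum(2^(-l_i)) = 0.5664, need <= 1. Result: satisfied (a binary prefix-free code with these lengths exists)

Yes


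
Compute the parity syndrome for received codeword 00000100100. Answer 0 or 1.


Syndrome = XOR of all bits = 0 XOR 0 XOR 0 XOR 0 XOR 0 XOR 1 XOR 0 XOR 0 XOR 1 XOR 0 XOR 0 = 0

0
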